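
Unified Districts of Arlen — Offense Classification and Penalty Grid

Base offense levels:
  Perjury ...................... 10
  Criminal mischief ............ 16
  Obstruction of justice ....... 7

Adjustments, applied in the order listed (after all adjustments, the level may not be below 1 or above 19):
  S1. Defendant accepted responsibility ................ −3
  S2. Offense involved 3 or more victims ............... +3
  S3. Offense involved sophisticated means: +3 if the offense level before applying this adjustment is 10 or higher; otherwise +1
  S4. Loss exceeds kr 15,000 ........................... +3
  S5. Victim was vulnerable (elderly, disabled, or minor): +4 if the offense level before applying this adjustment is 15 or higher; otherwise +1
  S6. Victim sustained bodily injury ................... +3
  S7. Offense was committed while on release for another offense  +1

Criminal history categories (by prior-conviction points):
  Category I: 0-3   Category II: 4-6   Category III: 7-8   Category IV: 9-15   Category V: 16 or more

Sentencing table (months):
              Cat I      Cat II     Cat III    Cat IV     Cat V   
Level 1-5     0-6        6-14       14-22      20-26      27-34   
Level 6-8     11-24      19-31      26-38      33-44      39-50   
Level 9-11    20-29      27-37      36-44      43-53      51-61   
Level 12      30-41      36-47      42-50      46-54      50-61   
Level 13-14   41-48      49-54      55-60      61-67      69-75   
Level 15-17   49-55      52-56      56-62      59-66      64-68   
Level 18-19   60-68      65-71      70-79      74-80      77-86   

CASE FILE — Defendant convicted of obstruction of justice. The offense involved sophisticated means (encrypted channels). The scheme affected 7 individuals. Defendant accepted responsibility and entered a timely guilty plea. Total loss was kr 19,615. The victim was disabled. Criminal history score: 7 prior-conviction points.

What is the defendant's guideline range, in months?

Base offense level for obstruction of justice: 7.
S1 applies: 7 − 3 = 4.
S2 applies: 4 + 3 = 7.
S3 applies (level before this adjustment is 7 < 10, so +1): 7 + 1 = 8.
S4 applies: 8 + 3 = 11.
S5 applies (level before this adjustment is 11 < 15, so +1): 11 + 1 = 12.
S7 does not apply.
Final offense level: 12.
Criminal history: 7 prior points → Category III (7-8).
Level 12 falls in the 12 band.
Grid: Level 12 × Category III = 42-50 months.

42-50 months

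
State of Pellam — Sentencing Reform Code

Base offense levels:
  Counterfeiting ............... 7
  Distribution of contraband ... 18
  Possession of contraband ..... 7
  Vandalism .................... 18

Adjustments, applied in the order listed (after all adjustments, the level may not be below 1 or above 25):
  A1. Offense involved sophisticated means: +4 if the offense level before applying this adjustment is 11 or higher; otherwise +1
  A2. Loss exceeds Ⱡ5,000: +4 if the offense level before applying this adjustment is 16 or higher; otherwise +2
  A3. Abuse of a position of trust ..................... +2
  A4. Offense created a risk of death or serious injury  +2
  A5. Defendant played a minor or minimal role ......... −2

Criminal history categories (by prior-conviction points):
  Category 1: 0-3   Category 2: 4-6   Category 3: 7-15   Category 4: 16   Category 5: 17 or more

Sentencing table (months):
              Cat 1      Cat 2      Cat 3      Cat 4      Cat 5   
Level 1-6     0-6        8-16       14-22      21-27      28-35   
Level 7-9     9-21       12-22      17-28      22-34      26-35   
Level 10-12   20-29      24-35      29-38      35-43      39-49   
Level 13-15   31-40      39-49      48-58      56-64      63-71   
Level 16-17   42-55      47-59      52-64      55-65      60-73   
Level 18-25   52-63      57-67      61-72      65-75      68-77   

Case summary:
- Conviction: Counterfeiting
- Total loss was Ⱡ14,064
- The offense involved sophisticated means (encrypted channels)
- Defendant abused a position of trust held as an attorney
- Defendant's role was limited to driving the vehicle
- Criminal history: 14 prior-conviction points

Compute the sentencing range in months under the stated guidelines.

29-38 months

Base offense level for counterfeiting: 7.
A1 applies (level before this adjustment is 7 < 11, so +1): 7 + 1 = 8.
A2 applies (level before this adjustment is 8 < 16, so +2): 8 + 2 = 10.
A3 applies: 10 + 2 = 12.
A5 applies: 12 − 2 = 10.
Final offense level: 10.
Criminal history: 14 prior points → Category 3 (7-15).
Level 10 falls in the 10-12 band.
Grid: Level 10-12 × Category 3 = 29-38 months.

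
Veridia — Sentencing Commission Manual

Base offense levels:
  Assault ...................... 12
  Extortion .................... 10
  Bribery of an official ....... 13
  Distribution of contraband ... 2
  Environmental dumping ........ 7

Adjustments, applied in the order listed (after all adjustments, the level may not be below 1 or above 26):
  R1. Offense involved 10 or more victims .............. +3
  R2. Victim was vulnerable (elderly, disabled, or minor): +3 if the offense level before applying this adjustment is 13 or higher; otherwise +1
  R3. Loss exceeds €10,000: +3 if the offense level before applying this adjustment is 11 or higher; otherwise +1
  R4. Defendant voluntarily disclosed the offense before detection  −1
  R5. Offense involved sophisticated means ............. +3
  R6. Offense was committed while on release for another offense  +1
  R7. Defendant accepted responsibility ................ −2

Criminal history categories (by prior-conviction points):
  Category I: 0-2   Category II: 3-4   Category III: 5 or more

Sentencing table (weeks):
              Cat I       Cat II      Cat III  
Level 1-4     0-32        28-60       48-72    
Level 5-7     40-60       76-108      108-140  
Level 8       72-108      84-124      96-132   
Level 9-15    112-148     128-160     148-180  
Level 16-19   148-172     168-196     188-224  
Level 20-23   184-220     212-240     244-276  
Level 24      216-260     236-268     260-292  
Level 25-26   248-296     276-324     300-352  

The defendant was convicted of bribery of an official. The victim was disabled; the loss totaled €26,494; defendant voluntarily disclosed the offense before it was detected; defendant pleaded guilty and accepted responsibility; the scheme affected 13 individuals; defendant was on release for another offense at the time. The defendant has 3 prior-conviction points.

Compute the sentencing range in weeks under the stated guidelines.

Base offense level for bribery of an official: 13.
R1 applies: 13 + 3 = 16.
R2 applies (level before this adjustment is 16 ≥ 13, so +3): 16 + 3 = 19.
R3 applies (level before this adjustment is 19 ≥ 11, so +3): 19 + 3 = 22.
R4 applies: 22 − 1 = 21.
R6 applies: 21 + 1 = 22.
R7 applies: 22 − 2 = 20.
Final offense level: 20.
Criminal history: 3 prior points → Category II (3-4).
Level 20 falls in the 20-23 band.
Grid: Level 20-23 × Category II = 212-240 weeks.

212-240 weeks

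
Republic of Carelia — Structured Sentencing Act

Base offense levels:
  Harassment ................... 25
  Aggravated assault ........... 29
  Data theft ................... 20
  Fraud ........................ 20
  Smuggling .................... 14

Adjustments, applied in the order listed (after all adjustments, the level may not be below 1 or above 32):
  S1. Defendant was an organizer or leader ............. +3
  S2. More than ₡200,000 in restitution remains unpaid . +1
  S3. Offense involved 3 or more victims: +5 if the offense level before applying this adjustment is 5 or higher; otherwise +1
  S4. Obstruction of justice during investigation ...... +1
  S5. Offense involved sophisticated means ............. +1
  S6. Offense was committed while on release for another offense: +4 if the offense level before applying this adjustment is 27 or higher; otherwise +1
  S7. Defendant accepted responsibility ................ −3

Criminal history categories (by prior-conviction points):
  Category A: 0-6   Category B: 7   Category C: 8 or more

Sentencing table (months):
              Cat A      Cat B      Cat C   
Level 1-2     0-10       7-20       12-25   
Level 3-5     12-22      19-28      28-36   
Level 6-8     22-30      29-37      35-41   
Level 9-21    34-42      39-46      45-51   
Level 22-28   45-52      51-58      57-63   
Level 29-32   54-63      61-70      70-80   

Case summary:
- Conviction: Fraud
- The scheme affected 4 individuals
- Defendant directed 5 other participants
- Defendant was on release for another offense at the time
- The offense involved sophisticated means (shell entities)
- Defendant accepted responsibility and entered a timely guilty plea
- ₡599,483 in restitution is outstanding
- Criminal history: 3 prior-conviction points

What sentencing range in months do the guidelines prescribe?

54-63 months

Base offense level for fraud: 20.
S1 applies: 20 + 3 = 23.
S2 applies: 23 + 1 = 24.
S3 applies (level before this adjustment is 24 ≥ 5, so +5): 24 + 5 = 29.
S5 applies: 29 + 1 = 30.
S6 applies (level before this adjustment is 30 ≥ 27, so +4): 30 + 4 = 34.
S7 applies: 34 − 3 = 31.
Final offense level: 31.
Criminal history: 3 prior points → Category A (0-6).
Level 31 falls in the 29-32 band.
Grid: Level 29-32 × Category A = 54-63 months.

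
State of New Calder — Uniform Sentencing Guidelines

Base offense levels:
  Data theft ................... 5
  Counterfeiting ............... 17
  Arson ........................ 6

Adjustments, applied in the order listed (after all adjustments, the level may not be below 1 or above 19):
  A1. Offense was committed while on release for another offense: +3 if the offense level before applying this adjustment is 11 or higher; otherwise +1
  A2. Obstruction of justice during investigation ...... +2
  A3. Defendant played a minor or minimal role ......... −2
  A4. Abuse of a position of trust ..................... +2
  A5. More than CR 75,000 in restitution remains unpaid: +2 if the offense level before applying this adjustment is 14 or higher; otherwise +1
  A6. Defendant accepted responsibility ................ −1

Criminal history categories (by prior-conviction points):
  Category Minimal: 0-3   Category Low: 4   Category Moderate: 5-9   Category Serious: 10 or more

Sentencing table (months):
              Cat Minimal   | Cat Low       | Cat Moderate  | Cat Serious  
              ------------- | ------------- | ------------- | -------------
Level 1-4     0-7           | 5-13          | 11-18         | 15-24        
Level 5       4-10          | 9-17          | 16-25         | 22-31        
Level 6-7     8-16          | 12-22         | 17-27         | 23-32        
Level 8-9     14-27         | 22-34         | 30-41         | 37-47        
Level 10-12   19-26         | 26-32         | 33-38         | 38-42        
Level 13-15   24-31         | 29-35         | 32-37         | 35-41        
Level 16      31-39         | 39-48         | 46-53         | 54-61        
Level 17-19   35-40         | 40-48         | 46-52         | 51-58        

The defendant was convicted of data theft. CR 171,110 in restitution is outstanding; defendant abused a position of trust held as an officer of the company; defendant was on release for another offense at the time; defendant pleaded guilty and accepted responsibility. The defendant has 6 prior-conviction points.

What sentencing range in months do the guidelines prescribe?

Base offense level for data theft: 5.
A1 applies (level before this adjustment is 5 < 11, so +1): 5 + 1 = 6.
A4 applies: 6 + 2 = 8.
A5 applies (level before this adjustment is 8 < 14, so +1): 8 + 1 = 9.
A6 applies: 9 − 1 = 8.
Final offense level: 8.
Criminal history: 6 prior points → Category Moderate (5-9).
Level 8 falls in the 8-9 band.
Grid: Level 8-9 × Category Moderate = 30-41 months.

30-41 months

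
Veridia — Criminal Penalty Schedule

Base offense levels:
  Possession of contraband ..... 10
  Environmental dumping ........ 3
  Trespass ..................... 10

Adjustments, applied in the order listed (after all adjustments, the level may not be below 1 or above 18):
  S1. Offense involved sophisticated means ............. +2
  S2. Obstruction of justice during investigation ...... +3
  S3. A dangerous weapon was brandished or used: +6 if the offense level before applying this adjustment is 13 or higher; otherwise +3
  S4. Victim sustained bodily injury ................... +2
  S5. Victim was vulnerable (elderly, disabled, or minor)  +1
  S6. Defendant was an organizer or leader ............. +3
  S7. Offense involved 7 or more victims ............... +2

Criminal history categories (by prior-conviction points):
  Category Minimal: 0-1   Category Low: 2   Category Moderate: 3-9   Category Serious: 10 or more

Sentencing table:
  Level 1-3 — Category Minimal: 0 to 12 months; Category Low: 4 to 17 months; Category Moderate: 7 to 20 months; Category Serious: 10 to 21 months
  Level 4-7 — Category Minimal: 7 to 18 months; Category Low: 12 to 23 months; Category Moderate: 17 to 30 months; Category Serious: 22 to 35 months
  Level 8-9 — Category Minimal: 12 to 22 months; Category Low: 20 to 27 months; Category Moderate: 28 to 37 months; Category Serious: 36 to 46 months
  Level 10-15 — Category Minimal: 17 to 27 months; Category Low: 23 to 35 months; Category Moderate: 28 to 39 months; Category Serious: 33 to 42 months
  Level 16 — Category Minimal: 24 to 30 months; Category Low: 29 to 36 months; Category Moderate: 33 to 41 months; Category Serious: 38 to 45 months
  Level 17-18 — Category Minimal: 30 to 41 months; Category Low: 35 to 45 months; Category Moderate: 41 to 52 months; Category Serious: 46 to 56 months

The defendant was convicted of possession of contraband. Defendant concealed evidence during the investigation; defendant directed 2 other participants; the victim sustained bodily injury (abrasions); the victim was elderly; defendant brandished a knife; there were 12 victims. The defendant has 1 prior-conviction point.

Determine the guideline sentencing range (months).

Base offense level for possession of contraband: 10.
S1 does not apply.
S2 applies: 10 + 3 = 13.
S3 applies (level before this adjustment is 13 ≥ 13, so +6): 13 + 6 = 19.
S4 applies: 19 + 2 = 21.
S5 applies: 21 + 1 = 22.
S6 applies: 22 + 3 = 25.
S7 applies: 25 + 2 = 27.
Level 27 exceeds the maximum of 18; capped at 18.
Final offense level: 18.
Criminal history: 1 prior point → Category Minimal (0-1).
Level 18 falls in the 17-18 band.
Grid: Level 17-18 × Category Minimal = 30-41 months.

30-41 months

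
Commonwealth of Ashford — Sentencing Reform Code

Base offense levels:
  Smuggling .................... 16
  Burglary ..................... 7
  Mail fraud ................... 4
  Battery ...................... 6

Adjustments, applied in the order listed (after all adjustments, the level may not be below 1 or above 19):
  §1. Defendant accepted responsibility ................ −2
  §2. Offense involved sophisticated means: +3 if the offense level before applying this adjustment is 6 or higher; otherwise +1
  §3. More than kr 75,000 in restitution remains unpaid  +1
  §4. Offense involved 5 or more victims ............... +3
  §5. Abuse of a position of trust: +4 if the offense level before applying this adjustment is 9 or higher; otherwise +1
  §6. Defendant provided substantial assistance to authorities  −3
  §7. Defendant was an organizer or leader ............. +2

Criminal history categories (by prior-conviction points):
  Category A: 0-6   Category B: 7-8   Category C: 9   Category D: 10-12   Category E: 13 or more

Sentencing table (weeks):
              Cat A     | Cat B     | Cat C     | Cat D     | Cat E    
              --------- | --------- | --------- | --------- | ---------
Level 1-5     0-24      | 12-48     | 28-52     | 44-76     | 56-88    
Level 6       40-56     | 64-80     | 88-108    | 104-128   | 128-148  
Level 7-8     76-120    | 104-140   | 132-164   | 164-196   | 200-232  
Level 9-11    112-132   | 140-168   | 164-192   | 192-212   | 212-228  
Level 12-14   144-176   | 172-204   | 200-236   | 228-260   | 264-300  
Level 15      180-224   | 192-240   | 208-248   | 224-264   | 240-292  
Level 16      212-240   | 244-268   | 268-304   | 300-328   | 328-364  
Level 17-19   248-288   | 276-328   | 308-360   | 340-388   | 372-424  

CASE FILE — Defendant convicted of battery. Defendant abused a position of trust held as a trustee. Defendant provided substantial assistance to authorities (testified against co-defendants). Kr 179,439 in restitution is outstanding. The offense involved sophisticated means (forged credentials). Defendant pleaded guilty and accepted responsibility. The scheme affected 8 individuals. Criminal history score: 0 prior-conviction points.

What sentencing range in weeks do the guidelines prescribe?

112-132 weeks

Base offense level for battery: 6.
§1 applies: 6 − 2 = 4.
§2 applies (level before this adjustment is 4 < 6, so +1): 4 + 1 = 5.
§3 applies: 5 + 1 = 6.
§4 applies: 6 + 3 = 9.
§5 applies (level before this adjustment is 9 ≥ 9, so +4): 9 + 4 = 13.
§6 applies: 13 − 3 = 10.
§7 does not apply.
Final offense level: 10.
Criminal history: 0 prior points → Category A (0-6).
Level 10 falls in the 9-11 band.
Grid: Level 9-11 × Category A = 112-132 weeks.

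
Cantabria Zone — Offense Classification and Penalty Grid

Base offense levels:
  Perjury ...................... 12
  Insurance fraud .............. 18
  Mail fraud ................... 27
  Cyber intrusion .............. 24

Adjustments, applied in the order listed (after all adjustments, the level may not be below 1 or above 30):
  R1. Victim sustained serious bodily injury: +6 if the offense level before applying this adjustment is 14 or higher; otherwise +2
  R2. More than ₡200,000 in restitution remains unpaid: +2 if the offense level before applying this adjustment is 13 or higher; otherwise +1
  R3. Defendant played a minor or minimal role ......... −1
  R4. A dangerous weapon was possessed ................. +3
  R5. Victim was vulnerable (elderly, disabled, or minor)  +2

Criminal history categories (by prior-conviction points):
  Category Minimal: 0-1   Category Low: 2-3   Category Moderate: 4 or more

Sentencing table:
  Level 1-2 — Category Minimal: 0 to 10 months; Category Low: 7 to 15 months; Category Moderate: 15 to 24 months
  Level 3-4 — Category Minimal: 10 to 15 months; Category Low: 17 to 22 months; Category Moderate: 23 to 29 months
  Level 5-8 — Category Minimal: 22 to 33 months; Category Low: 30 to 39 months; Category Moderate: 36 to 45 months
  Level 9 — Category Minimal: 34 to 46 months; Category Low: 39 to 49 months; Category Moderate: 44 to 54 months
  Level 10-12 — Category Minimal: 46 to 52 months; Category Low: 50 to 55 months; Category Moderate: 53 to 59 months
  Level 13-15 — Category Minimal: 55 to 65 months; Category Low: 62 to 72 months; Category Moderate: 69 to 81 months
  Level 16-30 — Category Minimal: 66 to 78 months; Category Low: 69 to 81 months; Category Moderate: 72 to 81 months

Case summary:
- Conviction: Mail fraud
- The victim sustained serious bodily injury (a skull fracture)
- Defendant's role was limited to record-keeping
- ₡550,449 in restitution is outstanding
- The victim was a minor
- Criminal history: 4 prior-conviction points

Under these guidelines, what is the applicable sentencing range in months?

Base offense level for mail fraud: 27.
R1 applies (level before this adjustment is 27 ≥ 14, so +6): 27 + 6 = 33.
R2 applies (level before this adjustment is 33 ≥ 13, so +2): 33 + 2 = 35.
R3 applies: 35 − 1 = 34.
R5 applies: 34 + 2 = 36.
Level 36 exceeds the maximum of 30; capped at 30.
Final offense level: 30.
Criminal history: 4 prior points → Category Moderate (4+).
Level 30 falls in the 16-30 band.
Grid: Level 16-30 × Category Moderate = 72-81 months.

72-81 months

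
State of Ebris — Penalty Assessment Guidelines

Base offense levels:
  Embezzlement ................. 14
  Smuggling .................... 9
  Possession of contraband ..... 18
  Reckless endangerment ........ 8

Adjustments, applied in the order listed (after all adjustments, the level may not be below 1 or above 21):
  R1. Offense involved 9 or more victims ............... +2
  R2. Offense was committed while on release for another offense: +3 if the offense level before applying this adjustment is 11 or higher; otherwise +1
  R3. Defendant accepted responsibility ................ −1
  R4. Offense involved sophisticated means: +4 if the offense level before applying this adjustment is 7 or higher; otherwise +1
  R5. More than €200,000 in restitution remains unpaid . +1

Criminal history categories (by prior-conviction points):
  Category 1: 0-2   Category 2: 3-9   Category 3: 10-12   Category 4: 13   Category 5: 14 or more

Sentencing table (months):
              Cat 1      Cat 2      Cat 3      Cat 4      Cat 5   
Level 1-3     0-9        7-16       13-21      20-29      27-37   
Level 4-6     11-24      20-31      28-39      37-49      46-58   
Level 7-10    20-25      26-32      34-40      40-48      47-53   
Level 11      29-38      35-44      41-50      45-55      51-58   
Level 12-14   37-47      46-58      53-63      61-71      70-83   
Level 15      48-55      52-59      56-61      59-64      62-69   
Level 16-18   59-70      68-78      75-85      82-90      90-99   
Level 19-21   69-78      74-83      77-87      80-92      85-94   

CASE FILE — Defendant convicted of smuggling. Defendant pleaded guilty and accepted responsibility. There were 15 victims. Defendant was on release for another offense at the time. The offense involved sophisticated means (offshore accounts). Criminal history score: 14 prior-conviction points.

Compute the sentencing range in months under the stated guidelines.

90-99 months

Base offense level for smuggling: 9.
R1 applies: 9 + 2 = 11.
R2 applies (level before this adjustment is 11 ≥ 11, so +3): 11 + 3 = 14.
R3 applies: 14 − 1 = 13.
R4 applies (level before this adjustment is 13 ≥ 7, so +4): 13 + 4 = 17.
R5 does not apply.
Final offense level: 17.
Criminal history: 14 prior points → Category 5 (14+).
Level 17 falls in the 16-18 band.
Grid: Level 16-18 × Category 5 = 90-99 months.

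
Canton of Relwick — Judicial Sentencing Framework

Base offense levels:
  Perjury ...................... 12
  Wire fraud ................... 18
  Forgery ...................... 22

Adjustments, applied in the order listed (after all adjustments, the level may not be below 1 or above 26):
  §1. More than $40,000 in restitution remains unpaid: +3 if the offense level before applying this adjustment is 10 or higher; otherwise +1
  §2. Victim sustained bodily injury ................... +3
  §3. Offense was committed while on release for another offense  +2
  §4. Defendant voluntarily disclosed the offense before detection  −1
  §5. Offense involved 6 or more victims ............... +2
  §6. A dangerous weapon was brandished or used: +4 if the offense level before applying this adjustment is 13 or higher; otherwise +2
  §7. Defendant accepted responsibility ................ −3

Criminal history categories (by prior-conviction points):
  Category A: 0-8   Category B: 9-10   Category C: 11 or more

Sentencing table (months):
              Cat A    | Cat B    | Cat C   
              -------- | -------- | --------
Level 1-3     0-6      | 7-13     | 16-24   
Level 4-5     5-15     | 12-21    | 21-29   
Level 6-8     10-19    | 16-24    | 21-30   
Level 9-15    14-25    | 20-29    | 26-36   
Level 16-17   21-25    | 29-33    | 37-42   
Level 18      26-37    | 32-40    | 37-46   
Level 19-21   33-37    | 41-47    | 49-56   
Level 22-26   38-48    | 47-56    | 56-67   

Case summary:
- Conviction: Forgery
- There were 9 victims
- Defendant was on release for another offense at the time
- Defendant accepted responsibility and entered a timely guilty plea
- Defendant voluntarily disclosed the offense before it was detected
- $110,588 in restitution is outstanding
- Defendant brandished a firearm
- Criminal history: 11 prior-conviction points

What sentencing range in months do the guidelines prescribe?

56-67 months

Base offense level for forgery: 22.
§1 applies (level before this adjustment is 22 ≥ 10, so +3): 22 + 3 = 25.
§3 applies: 25 + 2 = 27.
§4 applies: 27 − 1 = 26.
§5 applies: 26 + 2 = 28.
§6 applies (level before this adjustment is 28 ≥ 13, so +4): 28 + 4 = 32.
§7 applies: 32 − 3 = 29.
Level 29 exceeds the maximum of 26; capped at 26.
Final offense level: 26.
Criminal history: 11 prior points → Category C (11+).
Level 26 falls in the 22-26 band.
Grid: Level 22-26 × Category C = 56-67 months.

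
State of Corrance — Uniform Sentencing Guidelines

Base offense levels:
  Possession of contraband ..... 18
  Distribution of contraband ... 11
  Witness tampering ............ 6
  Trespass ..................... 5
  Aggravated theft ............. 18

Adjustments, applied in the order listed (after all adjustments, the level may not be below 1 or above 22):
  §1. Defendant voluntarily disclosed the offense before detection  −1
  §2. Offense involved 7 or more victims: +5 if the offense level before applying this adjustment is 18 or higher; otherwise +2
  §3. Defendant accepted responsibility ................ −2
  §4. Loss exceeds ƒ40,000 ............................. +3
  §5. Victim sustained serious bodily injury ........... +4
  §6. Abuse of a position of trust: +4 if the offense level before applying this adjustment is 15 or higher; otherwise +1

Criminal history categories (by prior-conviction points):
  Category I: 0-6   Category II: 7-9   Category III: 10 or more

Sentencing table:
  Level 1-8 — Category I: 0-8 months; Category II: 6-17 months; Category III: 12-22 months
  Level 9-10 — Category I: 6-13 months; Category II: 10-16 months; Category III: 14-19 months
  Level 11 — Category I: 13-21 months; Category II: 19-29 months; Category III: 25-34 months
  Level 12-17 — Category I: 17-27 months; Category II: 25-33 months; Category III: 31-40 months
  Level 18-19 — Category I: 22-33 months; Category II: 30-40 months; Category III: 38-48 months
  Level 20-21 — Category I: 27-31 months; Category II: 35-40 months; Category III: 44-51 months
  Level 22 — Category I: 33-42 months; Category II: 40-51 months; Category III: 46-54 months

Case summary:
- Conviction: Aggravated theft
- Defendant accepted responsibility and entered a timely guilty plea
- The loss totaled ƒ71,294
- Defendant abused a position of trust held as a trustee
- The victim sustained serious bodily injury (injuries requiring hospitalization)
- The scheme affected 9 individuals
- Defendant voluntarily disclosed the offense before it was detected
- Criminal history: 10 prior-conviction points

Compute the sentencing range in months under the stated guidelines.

46-54 months

Base offense level for aggravated theft: 18.
§1 applies: 18 − 1 = 17.
§2 applies (level before this adjustment is 17 < 18, so +2): 17 + 2 = 19.
§3 applies: 19 − 2 = 17.
§4 applies: 17 + 3 = 20.
§5 applies: 20 + 4 = 24.
§6 applies (level before this adjustment is 24 ≥ 15, so +4): 24 + 4 = 28.
Level 28 exceeds the maximum of 22; capped at 22.
Final offense level: 22.
Criminal history: 10 prior points → Category III (10+).
Level 22 falls in the 22 band.
Grid: Level 22 × Category III = 46-54 months.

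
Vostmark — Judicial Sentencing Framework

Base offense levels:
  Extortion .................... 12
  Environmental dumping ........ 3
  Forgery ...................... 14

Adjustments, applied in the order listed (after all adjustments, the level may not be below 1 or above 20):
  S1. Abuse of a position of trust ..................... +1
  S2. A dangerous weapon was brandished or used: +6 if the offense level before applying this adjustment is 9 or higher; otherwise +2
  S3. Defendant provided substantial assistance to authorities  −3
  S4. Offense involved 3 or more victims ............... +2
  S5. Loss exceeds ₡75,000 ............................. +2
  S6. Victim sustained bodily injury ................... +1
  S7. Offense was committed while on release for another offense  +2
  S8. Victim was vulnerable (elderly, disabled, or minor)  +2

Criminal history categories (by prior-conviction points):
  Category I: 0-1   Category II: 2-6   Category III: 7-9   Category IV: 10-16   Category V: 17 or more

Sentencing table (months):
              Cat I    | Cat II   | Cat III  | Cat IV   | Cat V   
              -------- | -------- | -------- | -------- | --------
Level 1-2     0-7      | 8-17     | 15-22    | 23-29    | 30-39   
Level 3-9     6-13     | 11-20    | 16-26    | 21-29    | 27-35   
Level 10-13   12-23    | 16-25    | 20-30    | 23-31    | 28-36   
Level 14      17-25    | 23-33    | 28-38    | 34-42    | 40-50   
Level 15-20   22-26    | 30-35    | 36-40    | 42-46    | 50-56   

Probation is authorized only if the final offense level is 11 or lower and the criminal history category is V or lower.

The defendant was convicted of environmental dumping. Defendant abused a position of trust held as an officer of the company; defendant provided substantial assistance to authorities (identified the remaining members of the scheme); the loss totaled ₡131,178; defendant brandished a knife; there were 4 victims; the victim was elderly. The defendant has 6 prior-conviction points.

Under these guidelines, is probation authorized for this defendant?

Yes

Base offense level for environmental dumping: 3.
S1 applies: 3 + 1 = 4.
S2 applies (level before this adjustment is 4 < 9, so +2): 4 + 2 = 6.
S3 applies: 6 − 3 = 3.
S4 applies: 3 + 2 = 5.
S5 applies: 5 + 2 = 7.
S7 does not apply.
S8 applies: 7 + 2 = 9.
Final offense level: 9.
Criminal history: 6 prior points → Category II (2-6).
Level 9 falls in the 3-9 band.
Grid: Level 3-9 × Category II = 11-20 months.
Probation check: level 9 ≤ 11 and category II ≤ V → eligible.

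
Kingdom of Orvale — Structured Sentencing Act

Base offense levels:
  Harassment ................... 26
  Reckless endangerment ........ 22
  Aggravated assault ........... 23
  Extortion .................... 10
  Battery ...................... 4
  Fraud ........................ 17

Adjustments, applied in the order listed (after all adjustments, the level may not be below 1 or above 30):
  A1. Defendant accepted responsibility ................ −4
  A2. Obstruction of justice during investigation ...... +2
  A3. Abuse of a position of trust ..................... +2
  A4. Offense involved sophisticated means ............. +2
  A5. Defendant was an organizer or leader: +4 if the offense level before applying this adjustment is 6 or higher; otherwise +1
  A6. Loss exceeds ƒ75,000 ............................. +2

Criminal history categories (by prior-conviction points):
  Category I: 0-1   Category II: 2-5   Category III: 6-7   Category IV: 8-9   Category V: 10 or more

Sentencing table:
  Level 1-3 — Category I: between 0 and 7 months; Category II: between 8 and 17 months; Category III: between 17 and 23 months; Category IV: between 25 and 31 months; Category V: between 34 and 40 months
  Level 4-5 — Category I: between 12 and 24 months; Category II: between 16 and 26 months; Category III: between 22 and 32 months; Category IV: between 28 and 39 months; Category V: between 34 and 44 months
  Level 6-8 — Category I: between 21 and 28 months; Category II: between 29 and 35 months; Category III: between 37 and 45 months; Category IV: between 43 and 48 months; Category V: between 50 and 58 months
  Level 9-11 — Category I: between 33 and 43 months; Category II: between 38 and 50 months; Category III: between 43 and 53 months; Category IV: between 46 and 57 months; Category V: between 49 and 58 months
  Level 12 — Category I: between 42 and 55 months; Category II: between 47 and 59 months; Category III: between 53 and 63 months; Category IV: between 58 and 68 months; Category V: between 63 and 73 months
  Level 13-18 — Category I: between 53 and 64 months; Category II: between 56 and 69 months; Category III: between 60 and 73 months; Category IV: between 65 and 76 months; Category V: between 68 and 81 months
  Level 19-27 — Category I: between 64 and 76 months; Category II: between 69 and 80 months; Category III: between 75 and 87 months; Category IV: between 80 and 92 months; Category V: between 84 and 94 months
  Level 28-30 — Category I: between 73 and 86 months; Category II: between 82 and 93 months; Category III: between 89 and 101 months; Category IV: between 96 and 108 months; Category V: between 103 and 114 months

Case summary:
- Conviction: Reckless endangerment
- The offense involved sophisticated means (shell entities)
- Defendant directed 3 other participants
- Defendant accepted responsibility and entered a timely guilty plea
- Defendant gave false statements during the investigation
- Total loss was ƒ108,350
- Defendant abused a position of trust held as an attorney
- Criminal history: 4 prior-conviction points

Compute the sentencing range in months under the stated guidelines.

82-93 months

Base offense level for reckless endangerment: 22.
A1 applies: 22 − 4 = 18.
A2 applies: 18 + 2 = 20.
A3 applies: 20 + 2 = 22.
A4 applies: 22 + 2 = 24.
A5 applies (level before this adjustment is 24 ≥ 6, so +4): 24 + 4 = 28.
A6 applies: 28 + 2 = 30.
Final offense level: 30.
Criminal history: 4 prior points → Category II (2-5).
Level 30 falls in the 28-30 band.
Grid: Level 28-30 × Category II = 82-93 months.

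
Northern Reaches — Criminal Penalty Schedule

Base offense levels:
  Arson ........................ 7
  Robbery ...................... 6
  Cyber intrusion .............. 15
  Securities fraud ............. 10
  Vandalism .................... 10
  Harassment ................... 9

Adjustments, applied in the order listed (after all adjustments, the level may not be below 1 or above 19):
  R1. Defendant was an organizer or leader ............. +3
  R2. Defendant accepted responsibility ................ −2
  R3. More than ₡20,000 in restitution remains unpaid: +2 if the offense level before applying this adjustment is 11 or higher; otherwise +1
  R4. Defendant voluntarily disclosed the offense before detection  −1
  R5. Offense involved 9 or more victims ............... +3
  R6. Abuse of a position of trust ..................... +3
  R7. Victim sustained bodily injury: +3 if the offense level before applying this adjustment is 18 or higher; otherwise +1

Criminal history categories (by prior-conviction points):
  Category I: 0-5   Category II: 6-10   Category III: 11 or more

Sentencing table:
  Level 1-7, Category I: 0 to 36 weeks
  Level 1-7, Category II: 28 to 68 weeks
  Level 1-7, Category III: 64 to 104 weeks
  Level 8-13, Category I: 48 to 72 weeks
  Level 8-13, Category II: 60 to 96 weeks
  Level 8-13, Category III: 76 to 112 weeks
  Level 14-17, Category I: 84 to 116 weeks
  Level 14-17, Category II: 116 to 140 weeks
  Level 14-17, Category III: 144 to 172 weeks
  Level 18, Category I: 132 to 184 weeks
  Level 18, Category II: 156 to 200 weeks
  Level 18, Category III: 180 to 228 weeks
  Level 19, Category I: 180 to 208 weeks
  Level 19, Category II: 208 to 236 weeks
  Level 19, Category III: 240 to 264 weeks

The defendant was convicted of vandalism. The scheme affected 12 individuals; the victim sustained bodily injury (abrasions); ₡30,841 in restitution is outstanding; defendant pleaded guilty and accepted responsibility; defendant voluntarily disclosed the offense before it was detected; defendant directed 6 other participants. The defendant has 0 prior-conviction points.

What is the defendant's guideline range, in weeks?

Base offense level for vandalism: 10.
R1 applies: 10 + 3 = 13.
R2 applies: 13 − 2 = 11.
R3 applies (level before this adjustment is 11 ≥ 11, so +2): 11 + 2 = 13.
R4 applies: 13 − 1 = 12.
R5 applies: 12 + 3 = 15.
R7 applies (level before this adjustment is 15 < 18, so +1): 15 + 1 = 16.
Final offense level: 16.
Criminal history: 0 prior points → Category I (0-5).
Level 16 falls in the 14-17 band.
Grid: Level 14-17 × Category I = 84-116 weeks.

84-116 weeks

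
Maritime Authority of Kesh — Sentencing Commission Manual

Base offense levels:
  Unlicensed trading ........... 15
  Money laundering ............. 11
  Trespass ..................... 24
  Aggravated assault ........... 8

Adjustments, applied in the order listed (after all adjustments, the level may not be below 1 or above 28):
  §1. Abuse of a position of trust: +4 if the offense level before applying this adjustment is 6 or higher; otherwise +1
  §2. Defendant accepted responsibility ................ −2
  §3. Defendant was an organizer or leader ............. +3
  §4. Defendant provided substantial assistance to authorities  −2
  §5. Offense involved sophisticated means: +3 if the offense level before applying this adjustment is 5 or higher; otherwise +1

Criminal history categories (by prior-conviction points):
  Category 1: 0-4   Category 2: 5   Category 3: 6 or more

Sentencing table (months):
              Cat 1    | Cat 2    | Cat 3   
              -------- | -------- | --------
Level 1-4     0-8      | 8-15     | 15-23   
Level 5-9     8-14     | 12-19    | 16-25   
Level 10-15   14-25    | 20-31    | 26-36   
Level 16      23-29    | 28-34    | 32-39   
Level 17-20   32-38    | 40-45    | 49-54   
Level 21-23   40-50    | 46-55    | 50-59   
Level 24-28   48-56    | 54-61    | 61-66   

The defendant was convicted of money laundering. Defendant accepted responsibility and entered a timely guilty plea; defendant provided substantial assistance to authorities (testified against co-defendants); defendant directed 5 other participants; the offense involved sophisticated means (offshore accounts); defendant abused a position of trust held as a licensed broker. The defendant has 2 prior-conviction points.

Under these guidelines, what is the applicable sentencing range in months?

32-38 months

Base offense level for money laundering: 11.
§1 applies (level before this adjustment is 11 ≥ 6, so +4): 11 + 4 = 15.
§2 applies: 15 − 2 = 13.
§3 applies: 13 + 3 = 16.
§4 applies: 16 − 2 = 14.
§5 applies (level before this adjustment is 14 ≥ 5, so +3): 14 + 3 = 17.
Final offense level: 17.
Criminal history: 2 prior points → Category 1 (0-4).
Level 17 falls in the 17-20 band.
Grid: Level 17-20 × Category 1 = 32-38 months.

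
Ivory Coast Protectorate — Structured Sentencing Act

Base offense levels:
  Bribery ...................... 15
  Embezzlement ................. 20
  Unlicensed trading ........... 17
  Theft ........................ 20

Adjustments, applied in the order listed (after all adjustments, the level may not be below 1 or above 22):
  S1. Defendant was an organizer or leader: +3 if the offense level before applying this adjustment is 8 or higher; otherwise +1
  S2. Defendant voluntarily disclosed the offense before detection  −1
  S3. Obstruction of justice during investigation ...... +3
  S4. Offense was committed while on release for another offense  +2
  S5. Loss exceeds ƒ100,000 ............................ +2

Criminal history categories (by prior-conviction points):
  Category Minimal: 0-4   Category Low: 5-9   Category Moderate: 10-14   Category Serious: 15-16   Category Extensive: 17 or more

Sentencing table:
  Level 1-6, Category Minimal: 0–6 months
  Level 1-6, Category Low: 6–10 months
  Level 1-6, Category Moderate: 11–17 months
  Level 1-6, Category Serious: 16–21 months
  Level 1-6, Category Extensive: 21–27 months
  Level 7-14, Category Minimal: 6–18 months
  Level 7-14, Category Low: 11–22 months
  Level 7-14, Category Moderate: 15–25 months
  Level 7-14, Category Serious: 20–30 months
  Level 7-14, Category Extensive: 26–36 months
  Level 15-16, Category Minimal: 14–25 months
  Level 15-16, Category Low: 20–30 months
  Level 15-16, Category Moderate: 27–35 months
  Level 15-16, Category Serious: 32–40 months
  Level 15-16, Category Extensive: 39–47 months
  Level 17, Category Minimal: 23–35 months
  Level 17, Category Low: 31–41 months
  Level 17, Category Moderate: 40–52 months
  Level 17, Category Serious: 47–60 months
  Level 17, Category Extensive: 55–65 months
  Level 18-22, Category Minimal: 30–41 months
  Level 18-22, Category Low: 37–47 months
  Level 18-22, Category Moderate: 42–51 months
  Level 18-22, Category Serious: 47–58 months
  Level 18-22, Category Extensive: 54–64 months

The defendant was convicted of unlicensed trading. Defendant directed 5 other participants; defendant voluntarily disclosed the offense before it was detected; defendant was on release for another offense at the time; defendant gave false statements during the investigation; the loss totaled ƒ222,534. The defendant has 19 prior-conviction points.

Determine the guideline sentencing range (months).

54-64 months

Base offense level for unlicensed trading: 17.
S1 applies (level before this adjustment is 17 ≥ 8, so +3): 17 + 3 = 20.
S2 applies: 20 − 1 = 19.
S3 applies: 19 + 3 = 22.
S4 applies: 22 + 2 = 24.
S5 applies: 24 + 2 = 26.
Level 26 exceeds the maximum of 22; capped at 22.
Final offense level: 22.
Criminal history: 19 prior points → Category Extensive (17+).
Level 22 falls in the 18-22 band.
Grid: Level 18-22 × Category Extensive = 54-64 months.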